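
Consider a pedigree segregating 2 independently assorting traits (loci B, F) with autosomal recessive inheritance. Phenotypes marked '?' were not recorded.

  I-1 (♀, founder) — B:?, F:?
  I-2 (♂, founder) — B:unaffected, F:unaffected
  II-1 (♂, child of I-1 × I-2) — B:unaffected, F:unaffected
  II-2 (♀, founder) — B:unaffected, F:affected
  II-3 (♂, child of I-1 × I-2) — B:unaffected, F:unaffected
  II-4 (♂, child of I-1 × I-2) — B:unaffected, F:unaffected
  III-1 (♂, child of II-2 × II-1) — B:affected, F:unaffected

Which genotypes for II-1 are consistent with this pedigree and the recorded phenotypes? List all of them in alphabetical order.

II-1 ∈ {Bb FF, Bb Ff}

B/I-1 ? ·: BB|Bb|bb
B/I-2 un ·: BB|Bb
B/II-1 un I-1×I-2: Bb
B/II-2 un ·: Bb
B/II-3 un I-1×I-2: BB|Bb
B/II-4 un I-1×I-2: BB|Bb
B/III-1 aff II-2×II-1: bb
⇒ B over [I-1,I-2,II-1,II-2,II-3,II-4,III-1]: 14 consistent
F/I-1 ? ·: FF|Ff|ff
F/I-2 un ·: FF|Ff
F/II-1 un I-1×I-2: FF|Ff
F/II-2 aff ·: ff
F/II-3 un I-1×I-2: FF|Ff
F/II-4 un I-1×I-2: FF|Ff
F/III-1 un II-2×II-1: Ff
⇒ F over [I-1,I-2,II-1,II-2,II-3,II-4,III-1]: 27 consistent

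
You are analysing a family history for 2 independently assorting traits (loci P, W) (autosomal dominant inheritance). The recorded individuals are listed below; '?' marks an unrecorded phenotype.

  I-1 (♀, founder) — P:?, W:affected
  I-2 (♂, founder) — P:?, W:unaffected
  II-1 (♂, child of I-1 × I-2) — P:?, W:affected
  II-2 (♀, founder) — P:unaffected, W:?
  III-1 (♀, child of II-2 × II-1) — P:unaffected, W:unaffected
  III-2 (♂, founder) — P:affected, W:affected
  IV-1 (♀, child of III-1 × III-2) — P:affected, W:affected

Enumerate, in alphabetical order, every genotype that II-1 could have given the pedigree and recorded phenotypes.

P/I-1 ? ·: pp|Pp|PP
P/I-2 ? ·: pp|Pp|PP
P/II-1 ? I-1×I-2: pp|Pp
P/II-2 un ·: pp
P/III-1 un II-2×II-1: pp
P/III-2 aff ·: Pp|PP
P/IV-1 aff III-1×III-2: Pp
⇒ P over [I-1,I-2,II-1,II-2,III-1,III-2,IV-1]: 22 consistent
W/I-1 aff ·: Ww|WW
W/I-2 un ·: ww
W/II-1 aff I-1×I-2: Ww
W/II-2 ? ·: ww|Ww
W/III-1 un II-2×II-1: ww
W/III-2 aff ·: Ww|WW
W/IV-1 aff III-1×III-2: Ww
⇒ W over [I-1,I-2,II-1,II-2,III-1,III-2,IV-1]: 8 consistent

II-1 ∈ {Pp Ww, pp Ww}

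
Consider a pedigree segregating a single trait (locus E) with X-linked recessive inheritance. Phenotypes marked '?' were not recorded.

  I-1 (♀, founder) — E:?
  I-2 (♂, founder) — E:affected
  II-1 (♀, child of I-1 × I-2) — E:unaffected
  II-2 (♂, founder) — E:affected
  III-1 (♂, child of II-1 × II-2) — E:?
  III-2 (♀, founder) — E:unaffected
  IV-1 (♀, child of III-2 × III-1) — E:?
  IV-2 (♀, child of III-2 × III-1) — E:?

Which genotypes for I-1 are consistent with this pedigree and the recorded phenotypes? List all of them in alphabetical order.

I-1 ∈ {X^EX^E, X^EX^e}

E/I-1 ? ·: X^EX^E|X^EX^e
E/I-2 aff ·: X^eY
E/II-1 un I-1×I-2: X^EX^e
E/II-2 aff ·: X^eY
E/III-1 ? II-1×II-2: X^EY|X^eY
E/III-2 un ·: X^EX^E|X^EX^e
E/IV-1 ? III-2×III-1: X^EX^E|X^EX^e|X^eX^e
E/IV-2 ? III-2×III-1: X^EX^E|X^EX^e|X^eX^e
⇒ E over [I-1,I-2,II-1,II-2,III-1,III-2,IV-1,IV-2]: 20 consistent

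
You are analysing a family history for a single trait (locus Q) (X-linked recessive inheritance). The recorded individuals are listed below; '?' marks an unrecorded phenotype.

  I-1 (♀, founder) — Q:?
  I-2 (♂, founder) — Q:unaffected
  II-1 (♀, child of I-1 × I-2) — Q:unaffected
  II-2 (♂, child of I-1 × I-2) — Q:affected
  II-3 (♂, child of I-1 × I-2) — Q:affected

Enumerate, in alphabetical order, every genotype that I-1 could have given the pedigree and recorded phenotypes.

I-1 ∈ {X^QX^q, X^qX^q}

Q/I-1 ? ·: X^QX^q|X^qX^q
Q/I-2 un ·: X^QY
Q/II-1 un I-1×I-2: X^QX^Q|X^QX^q
Q/II-2 aff I-1×I-2: X^qY
Q/II-3 aff I-1×I-2: X^qY
⇒ Q over [I-1,I-2,II-1,II-2,II-3]: 3 consistent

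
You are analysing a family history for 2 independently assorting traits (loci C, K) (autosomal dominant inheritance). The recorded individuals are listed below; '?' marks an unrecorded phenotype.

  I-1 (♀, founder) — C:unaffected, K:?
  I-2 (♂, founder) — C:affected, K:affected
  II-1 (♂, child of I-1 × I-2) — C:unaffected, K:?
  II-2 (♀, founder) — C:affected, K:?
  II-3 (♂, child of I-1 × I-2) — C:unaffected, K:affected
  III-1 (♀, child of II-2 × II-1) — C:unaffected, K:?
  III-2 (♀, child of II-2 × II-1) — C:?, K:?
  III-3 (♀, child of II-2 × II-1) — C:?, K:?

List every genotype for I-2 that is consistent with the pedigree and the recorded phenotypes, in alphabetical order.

I-2 ∈ {Cc KK, Cc Kk}

C/I-1 un ·: cc
C/I-2 aff ·: Cc
C/II-1 un I-1×I-2: cc
C/II-2 aff ·: Cc
C/II-3 un I-1×I-2: cc
C/III-1 un II-2×II-1: cc
C/III-2 ? II-2×II-1: cc|Cc
C/III-3 ? II-2×II-1: cc|Cc
⇒ C over [I-1,I-2,II-1,II-2,II-3,III-1,III-2,III-3]: 4 consistent
K/I-1 ? ·: kk|Kk|KK
K/I-2 aff ·: Kk|KK
K/II-1 ? I-1×I-2: kk|Kk|KK
K/II-2 ? ·: kk|Kk|KK
K/II-3 aff I-1×I-2: Kk|KK
K/III-1 ? II-2×II-1: kk|Kk|KK
K/III-2 ? II-2×II-1: kk|Kk|KK
K/III-3 ? II-2×II-1: kk|Kk|KK
⇒ K over [I-1,I-2,II-1,II-2,II-3,III-1,III-2,III-3]: 444 consistent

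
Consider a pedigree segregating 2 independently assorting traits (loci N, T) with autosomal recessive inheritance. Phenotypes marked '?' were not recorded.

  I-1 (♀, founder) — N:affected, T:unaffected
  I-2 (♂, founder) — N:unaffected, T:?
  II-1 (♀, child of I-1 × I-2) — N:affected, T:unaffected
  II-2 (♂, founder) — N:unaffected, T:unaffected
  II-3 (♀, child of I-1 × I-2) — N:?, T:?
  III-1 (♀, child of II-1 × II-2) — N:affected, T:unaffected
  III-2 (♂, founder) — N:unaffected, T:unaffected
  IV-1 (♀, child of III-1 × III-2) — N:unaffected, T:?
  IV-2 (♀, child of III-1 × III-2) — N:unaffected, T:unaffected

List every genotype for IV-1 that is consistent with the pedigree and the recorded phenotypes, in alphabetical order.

IV-1 ∈ {Nn TT, Nn Tt, Nn tt}

N/I-1 aff ·: nn
N/I-2 un ·: Nn
N/II-1 aff I-1×I-2: nn
N/II-2 un ·: Nn
N/II-3 ? I-1×I-2: Nn|nn
N/III-1 aff II-1×II-2: nn
N/III-2 un ·: NN|Nn
N/IV-1 un III-1×III-2: Nn
N/IV-2 un III-1×III-2: Nn
⇒ N over [I-1,I-2,II-1,II-2,II-3,III-1,III-2,IV-1,IV-2]: 4 consistent
T/I-1 un ·: TT|Tt
T/I-2 ? ·: TT|Tt|tt
T/II-1 un I-1×I-2: TT|Tt
T/II-2 un ·: TT|Tt
T/II-3 ? I-1×I-2: TT|Tt|tt
T/III-1 un II-1×II-2: TT|Tt
T/III-2 un ·: TT|Tt
T/IV-1 ? III-1×III-2: TT|Tt|tt
T/IV-2 un III-1×III-2: TT|Tt
⇒ T over [I-1,I-2,II-1,II-2,II-3,III-1,III-2,IV-1,IV-2]: 460 consistent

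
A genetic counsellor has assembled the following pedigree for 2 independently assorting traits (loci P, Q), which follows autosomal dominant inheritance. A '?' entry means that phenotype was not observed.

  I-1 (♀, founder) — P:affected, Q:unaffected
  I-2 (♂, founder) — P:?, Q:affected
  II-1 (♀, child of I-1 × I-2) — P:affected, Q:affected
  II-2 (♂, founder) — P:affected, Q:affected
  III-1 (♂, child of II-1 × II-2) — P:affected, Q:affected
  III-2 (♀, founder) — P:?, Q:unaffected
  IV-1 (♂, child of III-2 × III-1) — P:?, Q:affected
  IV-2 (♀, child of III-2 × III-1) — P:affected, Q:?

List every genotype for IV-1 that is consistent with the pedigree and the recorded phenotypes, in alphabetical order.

P/I-1 aff ·: Pp|PP
P/I-2 ? ·: pp|Pp|PP
P/II-1 aff I-1×I-2: Pp|PP
P/II-2 aff ·: Pp|PP
P/III-1 aff II-1×II-2: Pp|PP
P/III-2 ? ·: pp|Pp|PP
P/IV-1 ? III-2×III-1: pp|Pp|PP
P/IV-2 aff III-2×III-1: Pp|PP
⇒ P over [I-1,I-2,II-1,II-2,III-1,III-2,IV-1,IV-2]: 276 consistent
Q/I-1 un ·: qq
Q/I-2 aff ·: Qq|QQ
Q/II-1 aff I-1×I-2: Qq
Q/II-2 aff ·: Qq|QQ
Q/III-1 aff II-1×II-2: Qq|QQ
Q/III-2 un ·: qq
Q/IV-1 aff III-2×III-1: Qq
Q/IV-2 ? III-2×III-1: qq|Qq
⇒ Q over [I-1,I-2,II-1,II-2,III-1,III-2,IV-1,IV-2]: 12 consistent

IV-1 ∈ {PP Qq, Pp Qq, pp Qq}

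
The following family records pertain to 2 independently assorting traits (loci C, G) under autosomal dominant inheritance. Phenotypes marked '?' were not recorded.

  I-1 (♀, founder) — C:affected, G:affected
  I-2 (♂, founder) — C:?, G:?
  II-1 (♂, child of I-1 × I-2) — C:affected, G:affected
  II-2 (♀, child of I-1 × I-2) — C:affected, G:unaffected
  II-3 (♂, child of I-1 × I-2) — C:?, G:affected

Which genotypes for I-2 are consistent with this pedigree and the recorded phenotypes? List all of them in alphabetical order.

C/I-1 aff ·: Cc|CC
C/I-2 ? ·: cc|Cc|CC
C/II-1 aff I-1×I-2: Cc|CC
C/II-2 aff I-1×I-2: Cc|CC
C/II-3 ? I-1×I-2: cc|Cc|CC
⇒ C over [I-1,I-2,II-1,II-2,II-3]: 32 consistent
G/I-1 aff ·: Gg
G/I-2 ? ·: gg|Gg
G/II-1 aff I-1×I-2: Gg|GG
G/II-2 un I-1×I-2: gg
G/II-3 aff I-1×I-2: Gg|GG
⇒ G over [I-1,I-2,II-1,II-2,II-3]: 5 consistent

I-2 ∈ {CC Gg, CC gg, Cc Gg, Cc gg, cc Gg, cc gg}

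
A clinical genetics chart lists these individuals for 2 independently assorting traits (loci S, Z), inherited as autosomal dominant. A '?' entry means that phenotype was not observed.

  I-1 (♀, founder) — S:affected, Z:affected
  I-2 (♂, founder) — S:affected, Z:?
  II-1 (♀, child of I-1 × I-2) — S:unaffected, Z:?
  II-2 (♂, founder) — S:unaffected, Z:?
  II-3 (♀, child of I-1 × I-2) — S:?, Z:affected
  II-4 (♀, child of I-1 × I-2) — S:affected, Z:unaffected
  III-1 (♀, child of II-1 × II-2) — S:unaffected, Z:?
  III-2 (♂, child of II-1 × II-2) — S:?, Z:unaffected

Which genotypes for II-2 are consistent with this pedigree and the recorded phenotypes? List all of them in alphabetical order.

S/I-1 aff ·: Ss
S/I-2 aff ·: Ss
S/II-1 un I-1×I-2: ss
S/II-2 un ·: ss
S/II-3 ? I-1×I-2: ss|Ss|SS
S/II-4 aff I-1×I-2: Ss|SS
S/III-1 un II-1×II-2: ss
S/III-2 ? II-1×II-2: ss
⇒ S over [I-1,I-2,II-1,II-2,II-3,II-4,III-1,III-2]: 6 consistent
Z/I-1 aff ·: Zz
Z/I-2 ? ·: zz|Zz
Z/II-1 ? I-1×I-2: zz|Zz
Z/II-2 ? ·: zz|Zz
Z/II-3 aff I-1×I-2: Zz|ZZ
Z/II-4 un I-1×I-2: zz
Z/III-1 ? II-1×II-2: zz|Zz|ZZ
Z/III-2 un II-1×II-2: zz
⇒ Z over [I-1,I-2,II-1,II-2,II-3,II-4,III-1,III-2]: 24 consistent

II-2 ∈ {ss Zz, ss zz}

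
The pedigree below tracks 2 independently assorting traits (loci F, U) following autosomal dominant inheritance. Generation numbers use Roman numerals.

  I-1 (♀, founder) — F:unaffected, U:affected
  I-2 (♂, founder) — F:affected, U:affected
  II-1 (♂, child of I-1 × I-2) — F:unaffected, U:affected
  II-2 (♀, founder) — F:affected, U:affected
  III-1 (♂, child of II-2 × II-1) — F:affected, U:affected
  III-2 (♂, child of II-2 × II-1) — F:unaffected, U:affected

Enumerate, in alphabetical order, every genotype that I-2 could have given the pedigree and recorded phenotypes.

I-2 ∈ {Ff UU, Ff Uu}

F/I-1 un ·: ff
F/I-2 aff ·: Ff
F/II-1 un I-1×I-2: ff
F/II-2 aff ·: Ff
F/III-1 aff II-2×II-1: Ff
F/III-2 un II-2×II-1: ff
⇒ F over [I-1,I-2,II-1,II-2,III-1,III-2]: 1 consistent
U/I-1 aff ·: Uu|UU
U/I-2 aff ·: Uu|UU
U/II-1 aff I-1×I-2: Uu|UU
U/II-2 aff ·: Uu|UU
U/III-1 aff II-2×II-1: Uu|UU
U/III-2 aff II-2×II-1: Uu|UU
⇒ U over [I-1,I-2,II-1,II-2,III-1,III-2]: 44 consistent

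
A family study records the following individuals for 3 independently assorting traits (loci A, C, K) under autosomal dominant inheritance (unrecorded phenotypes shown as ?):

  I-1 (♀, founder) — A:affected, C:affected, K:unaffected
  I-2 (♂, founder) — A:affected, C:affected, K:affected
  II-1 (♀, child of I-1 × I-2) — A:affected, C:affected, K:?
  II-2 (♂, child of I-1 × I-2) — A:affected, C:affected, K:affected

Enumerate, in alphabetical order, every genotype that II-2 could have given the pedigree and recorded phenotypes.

A/I-1 aff ·: Aa|AA
A/I-2 aff ·: Aa|AA
A/II-1 aff I-1×I-2: Aa|AA
A/II-2 aff I-1×I-2: Aa|AA
⇒ A over [I-1,I-2,II-1,II-2]: 13 consistent
C/I-1 aff ·: Cc|CC
C/I-2 aff ·: Cc|CC
C/II-1 aff I-1×I-2: Cc|CC
C/II-2 aff I-1×I-2: Cc|CC
⇒ C over [I-1,I-2,II-1,II-2]: 13 consistent
K/I-1 un ·: kk
K/I-2 aff ·: Kk|KK
K/II-1 ? I-1×I-2: kk|Kk
K/II-2 aff I-1×I-2: Kk
⇒ K over [I-1,I-2,II-1,II-2]: 3 consistent

II-2 ∈ {AA CC Kk, AA Cc Kk, Aa CC Kk, Aa Cc Kk}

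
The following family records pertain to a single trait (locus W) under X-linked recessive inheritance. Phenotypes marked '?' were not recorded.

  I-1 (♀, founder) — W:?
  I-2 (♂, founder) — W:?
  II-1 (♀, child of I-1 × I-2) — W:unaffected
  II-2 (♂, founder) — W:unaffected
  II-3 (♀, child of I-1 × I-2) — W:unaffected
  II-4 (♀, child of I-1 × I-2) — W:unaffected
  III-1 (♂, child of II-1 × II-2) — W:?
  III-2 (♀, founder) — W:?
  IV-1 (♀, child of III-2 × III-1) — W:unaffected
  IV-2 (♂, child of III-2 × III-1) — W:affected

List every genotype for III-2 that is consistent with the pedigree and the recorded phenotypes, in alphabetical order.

III-2 ∈ {X^WX^w, X^wX^w}

W/I-1 ? ·: X^WX^W|X^WX^w|X^wX^w
W/I-2 ? ·: X^WY|X^wY
W/II-1 un I-1×I-2: X^WX^W|X^WX^w
W/II-2 un ·: X^WY
W/II-3 un I-1×I-2: X^WX^W|X^WX^w
W/II-4 un I-1×I-2: X^WX^W|X^WX^w
W/III-1 ? II-1×II-2: X^WY|X^wY
W/III-2 ? ·: X^WX^w|X^wX^w
W/IV-1 un III-2×III-1: X^WX^W|X^WX^w
W/IV-2 aff III-2×III-1: X^wY
⇒ W over [I-1,I-2,II-1,II-2,II-3,II-4,III-1,III-2,IV-1,IV-2]: 43 consistent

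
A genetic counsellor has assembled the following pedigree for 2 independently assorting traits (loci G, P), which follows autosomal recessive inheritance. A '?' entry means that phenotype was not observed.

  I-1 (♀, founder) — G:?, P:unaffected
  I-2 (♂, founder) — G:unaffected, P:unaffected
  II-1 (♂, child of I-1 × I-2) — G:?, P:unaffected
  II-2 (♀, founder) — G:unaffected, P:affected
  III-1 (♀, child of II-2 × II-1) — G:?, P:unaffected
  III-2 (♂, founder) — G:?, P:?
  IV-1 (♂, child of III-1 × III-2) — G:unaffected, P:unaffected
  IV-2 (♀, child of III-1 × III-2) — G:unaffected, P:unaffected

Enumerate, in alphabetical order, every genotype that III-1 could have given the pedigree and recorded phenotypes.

G/I-1 ? ·: GG|Gg|gg
G/I-2 un ·: GG|Gg
G/II-1 ? I-1×I-2: GG|Gg|gg
G/II-2 un ·: GG|Gg
G/III-1 ? II-2×II-1: GG|Gg|gg
G/III-2 ? ·: GG|Gg|gg
G/IV-1 un III-1×III-2: GG|Gg
G/IV-2 un III-1×III-2: GG|Gg
⇒ G over [I-1,I-2,II-1,II-2,III-1,III-2,IV-1,IV-2]: 284 consistent
P/I-1 un ·: PP|Pp
P/I-2 un ·: PP|Pp
P/II-1 un I-1×I-2: PP|Pp
P/II-2 aff ·: pp
P/III-1 un II-2×II-1: Pp
P/III-2 ? ·: PP|Pp|pp
P/IV-1 un III-1×III-2: PP|Pp
P/IV-2 un III-1×III-2: PP|Pp
⇒ P over [I-1,I-2,II-1,II-2,III-1,III-2,IV-1,IV-2]: 63 consistent

III-1 ∈ {GG Pp, Gg Pp, gg Pp}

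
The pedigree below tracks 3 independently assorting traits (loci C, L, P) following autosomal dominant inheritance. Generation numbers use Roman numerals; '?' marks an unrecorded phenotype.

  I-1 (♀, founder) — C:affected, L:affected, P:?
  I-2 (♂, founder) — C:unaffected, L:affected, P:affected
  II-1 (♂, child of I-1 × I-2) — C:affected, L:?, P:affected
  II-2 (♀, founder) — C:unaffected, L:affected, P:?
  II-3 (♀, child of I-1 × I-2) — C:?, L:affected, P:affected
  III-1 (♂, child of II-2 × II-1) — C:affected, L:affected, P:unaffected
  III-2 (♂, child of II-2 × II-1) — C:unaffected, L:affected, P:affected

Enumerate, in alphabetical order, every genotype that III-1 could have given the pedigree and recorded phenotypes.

C/I-1 aff ·: Cc|CC
C/I-2 un ·: cc
C/II-1 aff I-1×I-2: Cc
C/II-2 un ·: cc
C/II-3 ? I-1×I-2: cc|Cc
C/III-1 aff II-2×II-1: Cc
C/III-2 un II-2×II-1: cc
⇒ C over [I-1,I-2,II-1,II-2,II-3,III-1,III-2]: 3 consistent
L/I-1 aff ·: Ll|LL
L/I-2 aff ·: Ll|LL
L/II-1 ? I-1×I-2: ll|Ll|LL
L/II-2 aff ·: Ll|LL
L/II-3 aff I-1×I-2: Ll|LL
L/III-1 aff II-2×II-1: Ll|LL
L/III-2 aff II-2×II-1: Ll|LL
⇒ L over [I-1,I-2,II-1,II-2,II-3,III-1,III-2]: 87 consistent
P/I-1 ? ·: pp|Pp|PP
P/I-2 aff ·: Pp|PP
P/II-1 aff I-1×I-2: Pp
P/II-2 ? ·: pp|Pp
P/II-3 aff I-1×I-2: Pp|PP
P/III-1 un II-2×II-1: pp
P/III-2 aff II-2×II-1: Pp|PP
⇒ P over [I-1,I-2,II-1,II-2,II-3,III-1,III-2]: 24 consistent

III-1 ∈ {Cc LL pp, Cc Ll pp}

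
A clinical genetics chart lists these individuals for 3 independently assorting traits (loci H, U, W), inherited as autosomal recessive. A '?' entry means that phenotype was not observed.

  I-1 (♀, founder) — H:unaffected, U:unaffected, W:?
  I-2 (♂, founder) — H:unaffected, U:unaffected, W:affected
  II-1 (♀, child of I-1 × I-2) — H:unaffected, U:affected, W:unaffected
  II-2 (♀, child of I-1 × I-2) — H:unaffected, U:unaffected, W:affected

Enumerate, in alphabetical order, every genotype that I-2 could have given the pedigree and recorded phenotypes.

H/I-1 un ·: HH|Hh
H/I-2 un ·: HH|Hh
H/II-1 un I-1×I-2: HH|Hh
H/II-2 un I-1×I-2: HH|Hh
⇒ H over [I-1,I-2,II-1,II-2]: 13 consistent
U/I-1 un ·: Uu
U/I-2 un ·: Uu
U/II-1 aff I-1×I-2: uu
U/II-2 un I-1×I-2: UU|Uu
⇒ U over [I-1,I-2,II-1,II-2]: 2 consistent
W/I-1 ? ·: Ww
W/I-2 aff ·: ww
W/II-1 un I-1×I-2: Ww
W/II-2 aff I-1×I-2: ww
⇒ W over [I-1,I-2,II-1,II-2]: 1 consistent

I-2 ∈ {HH Uu ww, Hh Uu ww}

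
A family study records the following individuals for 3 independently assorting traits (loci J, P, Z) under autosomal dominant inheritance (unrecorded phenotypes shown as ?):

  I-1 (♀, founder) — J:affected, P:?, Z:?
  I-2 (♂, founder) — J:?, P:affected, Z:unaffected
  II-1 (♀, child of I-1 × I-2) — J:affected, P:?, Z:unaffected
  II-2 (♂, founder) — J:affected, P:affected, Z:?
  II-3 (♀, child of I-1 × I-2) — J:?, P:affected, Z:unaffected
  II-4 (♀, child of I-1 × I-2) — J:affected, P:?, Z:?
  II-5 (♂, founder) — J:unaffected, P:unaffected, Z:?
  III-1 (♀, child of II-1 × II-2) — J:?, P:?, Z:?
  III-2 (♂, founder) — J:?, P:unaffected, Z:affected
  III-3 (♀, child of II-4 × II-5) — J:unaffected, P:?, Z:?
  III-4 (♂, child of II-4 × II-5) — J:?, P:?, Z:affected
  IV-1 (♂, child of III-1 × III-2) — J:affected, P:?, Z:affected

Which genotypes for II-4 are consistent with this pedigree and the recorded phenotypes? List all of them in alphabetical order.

II-4 ∈ {Jj PP Zz, Jj PP zz, Jj Pp Zz, Jj Pp zz, Jj pp Zz, Jj pp zz}

J/I-1 aff ·: Jj|JJ
J/I-2 ? ·: jj|Jj|JJ
J/II-1 aff I-1×I-2: Jj|JJ
J/II-2 aff ·: Jj|JJ
J/II-3 ? I-1×I-2: jj|Jj|JJ
J/II-4 aff I-1×I-2: Jj
J/II-5 un ·: jj
J/III-1 ? II-1×II-2: jj|Jj|JJ
J/III-2 ? ·: jj|Jj|JJ
J/III-3 un II-4×II-5: jj
J/III-4 ? II-4×II-5: jj|Jj
J/IV-1 aff III-1×III-2: Jj|JJ
⇒ J over [I-1,I-2,II-1,II-2,II-3,II-4,II-5,III-1,III-2,III-3,III-4,IV-1]: 582 consistent
P/I-1 ? ·: pp|Pp|PP
P/I-2 aff ·: Pp|PP
P/II-1 ? I-1×I-2: pp|Pp|PP
P/II-2 aff ·: Pp|PP
P/II-3 aff I-1×I-2: Pp|PP
P/II-4 ? I-1×I-2: pp|Pp|PP
P/II-5 un ·: pp
P/III-1 ? II-1×II-2: pp|Pp|PP
P/III-2 un ·: pp
P/III-3 ? II-4×II-5: pp|Pp
P/III-4 ? II-4×II-5: pp|Pp
P/IV-1 ? III-1×III-2: pp|Pp
⇒ P over [I-1,I-2,II-1,II-2,II-3,II-4,II-5,III-1,III-2,III-3,III-4,IV-1]: 504 consistent
Z/I-1 ? ·: zz|Zz
Z/I-2 un ·: zz
Z/II-1 un I-1×I-2: zz
Z/II-2 ? ·: zz|Zz|ZZ
Z/II-3 un I-1×I-2: zz
Z/II-4 ? I-1×I-2: zz|Zz
Z/II-5 ? ·: zz|Zz|ZZ
Z/III-1 ? II-1×II-2: zz|Zz
Z/III-2 aff ·: Zz|ZZ
Z/III-3 ? II-4×II-5: zz|Zz|ZZ
Z/III-4 aff II-4×II-5: Zz|ZZ
Z/IV-1 aff III-1×III-2: Zz|ZZ
⇒ Z over [I-1,I-2,II-1,II-2,II-3,II-4,II-5,III-1,III-2,III-3,III-4,IV-1]: 216 consistent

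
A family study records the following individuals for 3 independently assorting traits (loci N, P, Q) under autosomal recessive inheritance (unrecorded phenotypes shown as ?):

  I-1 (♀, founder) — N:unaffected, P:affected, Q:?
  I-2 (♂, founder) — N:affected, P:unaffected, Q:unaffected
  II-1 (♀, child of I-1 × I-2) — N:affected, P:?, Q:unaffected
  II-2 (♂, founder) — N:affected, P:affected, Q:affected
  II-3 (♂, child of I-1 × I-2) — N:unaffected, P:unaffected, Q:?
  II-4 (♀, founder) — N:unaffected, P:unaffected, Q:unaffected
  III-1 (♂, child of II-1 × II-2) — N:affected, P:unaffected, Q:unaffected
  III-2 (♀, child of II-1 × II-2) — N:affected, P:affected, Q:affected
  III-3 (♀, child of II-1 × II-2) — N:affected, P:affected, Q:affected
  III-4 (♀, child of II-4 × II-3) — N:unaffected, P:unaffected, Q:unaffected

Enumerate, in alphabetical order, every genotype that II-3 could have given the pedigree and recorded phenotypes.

II-3 ∈ {Nn Pp QQ, Nn Pp Qq, Nn Pp qq}

N/I-1 un ·: Nn
N/I-2 aff ·: nn
N/II-1 aff I-1×I-2: nn
N/II-2 aff ·: nn
N/II-3 un I-1×I-2: Nn
N/II-4 un ·: NN|Nn
N/III-1 aff II-1×II-2: nn
N/III-2 aff II-1×II-2: nn
N/III-3 aff II-1×II-2: nn
N/III-4 un II-4×II-3: NN|Nn
⇒ N over [I-1,I-2,II-1,II-2,II-3,II-4,III-1,III-2,III-3,III-4]: 4 consistent
P/I-1 aff ·: pp
P/I-2 un ·: PP|Pp
P/II-1 ? I-1×I-2: Pp
P/II-2 aff ·: pp
P/II-3 un I-1×I-2: Pp
P/II-4 un ·: PP|Pp
P/III-1 un II-1×II-2: Pp
P/III-2 aff II-1×II-2: pp
P/III-3 aff II-1×II-2: pp
P/III-4 un II-4×II-3: PP|Pp
⇒ P over [I-1,I-2,II-1,II-2,II-3,II-4,III-1,III-2,III-3,III-4]: 8 consistent
Q/I-1 ? ·: QQ|Qq|qq
Q/I-2 un ·: QQ|Qq
Q/II-1 un I-1×I-2: Qq
Q/II-2 aff ·: qq
Q/II-3 ? I-1×I-2: QQ|Qq|qq
Q/II-4 un ·: QQ|Qq
Q/III-1 un II-1×II-2: Qq
Q/III-2 aff II-1×II-2: qq
Q/III-3 aff II-1×II-2: qq
Q/III-4 un II-4×II-3: QQ|Qq
⇒ Q over [I-1,I-2,II-1,II-2,II-3,II-4,III-1,III-2,III-3,III-4]: 33 consistent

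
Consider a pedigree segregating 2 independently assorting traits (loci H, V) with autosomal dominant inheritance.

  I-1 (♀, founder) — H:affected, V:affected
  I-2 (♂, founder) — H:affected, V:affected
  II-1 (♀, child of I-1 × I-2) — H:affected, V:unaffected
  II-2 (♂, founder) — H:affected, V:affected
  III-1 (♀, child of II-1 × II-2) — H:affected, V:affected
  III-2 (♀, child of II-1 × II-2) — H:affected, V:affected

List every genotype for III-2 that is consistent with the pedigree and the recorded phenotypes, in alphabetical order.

III-2 ∈ {HH Vv, Hh Vv}

H/I-1 aff ·: Hh|HH
H/I-2 aff ·: Hh|HH
H/II-1 aff I-1×I-2: Hh|HH
H/II-2 aff ·: Hh|HH
H/III-1 aff II-1×II-2: Hh|HH
H/III-2 aff II-1×II-2: Hh|HH
⇒ H over [I-1,I-2,II-1,II-2,III-1,III-2]: 44 consistent
V/I-1 aff ·: Vv
V/I-2 aff ·: Vv
V/II-1 un I-1×I-2: vv
V/II-2 aff ·: Vv|VV
V/III-1 aff II-1×II-2: Vv
V/III-2 aff II-1×II-2: Vv
⇒ V over [I-1,I-2,II-1,II-2,III-1,III-2]: 2 consistent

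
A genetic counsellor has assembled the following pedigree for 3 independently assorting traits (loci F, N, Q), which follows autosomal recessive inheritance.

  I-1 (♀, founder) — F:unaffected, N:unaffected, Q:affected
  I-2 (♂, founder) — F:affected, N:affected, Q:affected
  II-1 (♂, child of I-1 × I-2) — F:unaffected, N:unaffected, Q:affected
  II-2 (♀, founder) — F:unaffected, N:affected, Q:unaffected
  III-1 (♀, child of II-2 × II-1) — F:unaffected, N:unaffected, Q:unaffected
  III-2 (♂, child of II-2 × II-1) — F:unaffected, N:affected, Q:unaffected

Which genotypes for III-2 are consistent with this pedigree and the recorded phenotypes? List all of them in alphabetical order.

III-2 ∈ {FF nn Qq, Ff nn Qq}

F/I-1 un ·: FF|Ff
F/I-2 aff ·: ff
F/II-1 un I-1×I-2: Ff
F/II-2 un ·: FF|Ff
F/III-1 un II-2×II-1: FF|Ff
F/III-2 un II-2×II-1: FF|Ff
⇒ F over [I-1,I-2,II-1,II-2,III-1,III-2]: 16 consistent
N/I-1 un ·: NN|Nn
N/I-2 aff ·: nn
N/II-1 un I-1×I-2: Nn
N/II-2 aff ·: nn
N/III-1 un II-2×II-1: Nn
N/III-2 aff II-2×II-1: nn
⇒ N over [I-1,I-2,II-1,II-2,III-1,III-2]: 2 consistent
Q/I-1 aff ·: qq
Q/I-2 aff ·: qq
Q/II-1 aff I-1×I-2: qq
Q/II-2 un ·: QQ|Qq
Q/III-1 un II-2×II-1: Qq
Q/III-2 un II-2×II-1: Qq
⇒ Q over [I-1,I-2,II-1,II-2,III-1,III-2]: 2 consistent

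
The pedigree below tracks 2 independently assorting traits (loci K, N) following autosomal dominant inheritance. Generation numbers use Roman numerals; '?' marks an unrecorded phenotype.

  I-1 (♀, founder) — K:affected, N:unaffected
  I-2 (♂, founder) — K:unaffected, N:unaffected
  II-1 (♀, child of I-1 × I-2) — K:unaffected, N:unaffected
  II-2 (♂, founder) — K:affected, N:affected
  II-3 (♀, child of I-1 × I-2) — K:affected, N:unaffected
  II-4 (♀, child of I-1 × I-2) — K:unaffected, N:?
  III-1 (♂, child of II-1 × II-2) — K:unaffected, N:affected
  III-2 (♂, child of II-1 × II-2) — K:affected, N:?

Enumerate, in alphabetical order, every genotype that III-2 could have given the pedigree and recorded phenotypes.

III-2 ∈ {Kk Nn, Kk nn}

K/I-1 aff ·: Kk
K/I-2 un ·: kk
K/II-1 un I-1×I-2: kk
K/II-2 aff ·: Kk
K/II-3 aff I-1×I-2: Kk
K/II-4 un I-1×I-2: kk
K/III-1 un II-1×II-2: kk
K/III-2 aff II-1×II-2: Kk
⇒ K over [I-1,I-2,II-1,II-2,II-3,II-4,III-1,III-2]: 1 consistent
N/I-1 un ·: nn
N/I-2 un ·: nn
N/II-1 un I-1×I-2: nn
N/II-2 aff ·: Nn|NN
N/II-3 un I-1×I-2: nn
N/II-4 ? I-1×I-2: nn
N/III-1 aff II-1×II-2: Nn
N/III-2 ? II-1×II-2: nn|Nn
⇒ N over [I-1,I-2,II-1,II-2,II-3,II-4,III-1,III-2]: 3 consistent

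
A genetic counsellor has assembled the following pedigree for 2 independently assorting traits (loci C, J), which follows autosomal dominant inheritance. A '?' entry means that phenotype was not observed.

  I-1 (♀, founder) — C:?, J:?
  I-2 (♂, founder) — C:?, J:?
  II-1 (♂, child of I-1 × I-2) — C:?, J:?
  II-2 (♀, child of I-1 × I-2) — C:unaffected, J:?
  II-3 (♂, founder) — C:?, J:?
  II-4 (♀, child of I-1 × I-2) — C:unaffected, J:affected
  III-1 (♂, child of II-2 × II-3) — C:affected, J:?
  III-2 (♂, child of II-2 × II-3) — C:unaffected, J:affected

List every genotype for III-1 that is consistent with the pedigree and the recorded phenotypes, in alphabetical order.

C/I-1 ? ·: cc|Cc
C/I-2 ? ·: cc|Cc
C/II-1 ? I-1×I-2: cc|Cc|CC
C/II-2 un I-1×I-2: cc
C/II-3 ? ·: Cc
C/II-4 un I-1×I-2: cc
C/III-1 aff II-2×II-3: Cc
C/III-2 un II-2×II-3: cc
⇒ C over [I-1,I-2,II-1,II-2,II-3,II-4,III-1,III-2]: 8 consistent
J/I-1 ? ·: jj|Jj|JJ
J/I-2 ? ·: jj|Jj|JJ
J/II-1 ? I-1×I-2: jj|Jj|JJ
J/II-2 ? I-1×I-2: jj|Jj|JJ
J/II-3 ? ·: jj|Jj|JJ
J/II-4 aff I-1×I-2: Jj|JJ
J/III-1 ? II-2×II-3: jj|Jj|JJ
J/III-2 aff II-2×II-3: Jj|JJ
⇒ J over [I-1,I-2,II-1,II-2,II-3,II-4,III-1,III-2]: 360 consistent

III-1 ∈ {Cc JJ, Cc Jj, Cc jj}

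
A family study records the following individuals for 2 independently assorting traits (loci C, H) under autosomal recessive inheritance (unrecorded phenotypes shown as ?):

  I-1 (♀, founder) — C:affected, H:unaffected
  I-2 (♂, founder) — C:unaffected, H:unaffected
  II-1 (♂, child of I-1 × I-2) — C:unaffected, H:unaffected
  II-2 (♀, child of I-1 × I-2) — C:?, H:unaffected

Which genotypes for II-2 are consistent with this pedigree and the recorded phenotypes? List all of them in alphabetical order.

C/I-1 aff ·: cc
C/I-2 un ·: CC|Cc
C/II-1 un I-1×I-2: Cc
C/II-2 ? I-1×I-2: Cc|cc
⇒ C over [I-1,I-2,II-1,II-2]: 3 consistent
H/I-1 un ·: HH|Hh
H/I-2 un ·: HH|Hh
H/II-1 un I-1×I-2: HH|Hh
H/II-2 un I-1×I-2: HH|Hh
⇒ H over [I-1,I-2,II-1,II-2]: 13 consistent

II-2 ∈ {Cc HH, Cc Hh, cc HH, cc Hh}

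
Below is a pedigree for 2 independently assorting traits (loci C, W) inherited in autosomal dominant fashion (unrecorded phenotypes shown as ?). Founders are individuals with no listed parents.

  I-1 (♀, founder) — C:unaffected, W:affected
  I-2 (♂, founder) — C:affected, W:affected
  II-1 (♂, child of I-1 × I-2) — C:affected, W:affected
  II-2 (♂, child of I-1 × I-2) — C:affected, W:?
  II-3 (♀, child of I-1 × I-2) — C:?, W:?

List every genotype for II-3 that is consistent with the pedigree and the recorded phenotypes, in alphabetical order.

II-3 ∈ {Cc WW, Cc Ww, Cc ww, cc WW, cc Ww, cc ww}

C/I-1 un ·: cc
C/I-2 aff ·: Cc|CC
C/II-1 aff I-1×I-2: Cc
C/II-2 aff I-1×I-2: Cc
C/II-3 ? I-1×I-2: cc|Cc
⇒ C over [I-1,I-2,II-1,II-2,II-3]: 3 consistent
W/I-1 aff ·: Ww|WW
W/I-2 aff ·: Ww|WW
W/II-1 aff I-1×I-2: Ww|WW
W/II-2 ? I-1×I-2: ww|Ww|WW
W/II-3 ? I-1×I-2: ww|Ww|WW
⇒ W over [I-1,I-2,II-1,II-2,II-3]: 35 consistent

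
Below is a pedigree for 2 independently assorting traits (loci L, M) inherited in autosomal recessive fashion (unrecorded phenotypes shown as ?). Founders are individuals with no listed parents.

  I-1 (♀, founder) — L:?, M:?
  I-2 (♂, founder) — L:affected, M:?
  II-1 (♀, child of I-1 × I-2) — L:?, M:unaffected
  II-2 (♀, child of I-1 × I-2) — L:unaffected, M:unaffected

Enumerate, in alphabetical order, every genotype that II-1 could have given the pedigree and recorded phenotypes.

II-1 ∈ {Ll MM, Ll Mm, ll MM, ll Mm}

L/I-1 ? ·: LL|Ll
L/I-2 aff ·: ll
L/II-1 ? I-1×I-2: Ll|ll
L/II-2 un I-1×I-2: Ll
⇒ L over [I-1,I-2,II-1,II-2]: 3 consistent
M/I-1 ? ·: MM|Mm|mm
M/I-2 ? ·: MM|Mm|mm
M/II-1 un I-1×I-2: MM|Mm
M/II-2 un I-1×I-2: MM|Mm
⇒ M over [I-1,I-2,II-1,II-2]: 17 consistent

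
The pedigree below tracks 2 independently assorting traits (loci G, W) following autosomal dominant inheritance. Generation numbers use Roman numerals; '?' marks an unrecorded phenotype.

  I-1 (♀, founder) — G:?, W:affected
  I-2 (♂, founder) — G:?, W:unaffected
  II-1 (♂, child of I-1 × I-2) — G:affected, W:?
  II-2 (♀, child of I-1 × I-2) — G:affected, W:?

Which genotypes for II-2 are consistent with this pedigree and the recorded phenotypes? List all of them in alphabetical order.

G/I-1 ? ·: gg|Gg|GG
G/I-2 ? ·: gg|Gg|GG
G/II-1 aff I-1×I-2: Gg|GG
G/II-2 aff I-1×I-2: Gg|GG
⇒ G over [I-1,I-2,II-1,II-2]: 17 consistent
W/I-1 aff ·: Ww|WW
W/I-2 un ·: ww
W/II-1 ? I-1×I-2: ww|Ww
W/II-2 ? I-1×I-2: ww|Ww
⇒ W over [I-1,I-2,II-1,II-2]: 5 consistent

II-2 ∈ {GG Ww, GG ww, Gg Ww, Gg ww}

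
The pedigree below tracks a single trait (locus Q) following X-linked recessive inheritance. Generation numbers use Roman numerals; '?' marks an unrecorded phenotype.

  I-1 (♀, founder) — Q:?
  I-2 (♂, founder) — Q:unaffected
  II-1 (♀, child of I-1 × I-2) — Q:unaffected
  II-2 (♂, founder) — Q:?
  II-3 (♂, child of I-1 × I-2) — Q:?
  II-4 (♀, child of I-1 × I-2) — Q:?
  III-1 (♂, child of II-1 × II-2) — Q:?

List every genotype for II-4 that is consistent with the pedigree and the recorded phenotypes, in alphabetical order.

Q/I-1 ? ·: X^QX^Q|X^QX^q|X^qX^q
Q/I-2 un ·: X^QY
Q/II-1 un I-1×I-2: X^QX^Q|X^QX^q
Q/II-2 ? ·: X^QY|X^qY
Q/II-3 ? I-1×I-2: X^QY|X^qY
Q/II-4 ? I-1×I-2: X^QX^Q|X^QX^q
Q/III-1 ? II-1×II-2: X^QY|X^qY
⇒ Q over [I-1,I-2,II-1,II-2,II-3,II-4,III-1]: 30 consistent

II-4 ∈ {X^QX^Q, X^QX^q}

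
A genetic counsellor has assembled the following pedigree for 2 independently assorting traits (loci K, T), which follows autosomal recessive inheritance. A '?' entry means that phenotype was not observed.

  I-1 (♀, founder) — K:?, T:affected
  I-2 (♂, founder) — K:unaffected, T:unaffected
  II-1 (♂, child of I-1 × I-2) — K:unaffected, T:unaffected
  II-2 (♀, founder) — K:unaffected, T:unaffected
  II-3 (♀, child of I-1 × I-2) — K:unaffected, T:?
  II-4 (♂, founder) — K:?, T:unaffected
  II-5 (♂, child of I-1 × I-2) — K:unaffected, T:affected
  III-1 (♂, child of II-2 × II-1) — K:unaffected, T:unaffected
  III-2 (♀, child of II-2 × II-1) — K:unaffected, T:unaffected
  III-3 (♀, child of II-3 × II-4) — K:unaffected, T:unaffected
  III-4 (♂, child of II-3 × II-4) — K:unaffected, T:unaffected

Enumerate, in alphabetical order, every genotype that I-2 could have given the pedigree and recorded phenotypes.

K/I-1 ? ·: KK|Kk|kk
K/I-2 un ·: KK|Kk
K/II-1 un I-1×I-2: KK|Kk
K/II-2 un ·: KK|Kk
K/II-3 un I-1×I-2: KK|Kk
K/II-4 ? ·: KK|Kk|kk
K/II-5 un I-1×I-2: KK|Kk
K/III-1 un II-2×II-1: KK|Kk
K/III-2 un II-2×II-1: KK|Kk
K/III-3 un II-3×II-4: KK|Kk
K/III-4 un II-3×II-4: KK|Kk
⇒ K over [I-1,I-2,II-1,II-2,II-3,II-4,II-5,III-1,III-2,III-3,III-4]: 1344 consistent
T/I-1 aff ·: tt
T/I-2 un ·: Tt
T/II-1 un I-1×I-2: Tt
T/II-2 un ·: TT|Tt
T/II-3 ? I-1×I-2: Tt|tt
T/II-4 un ·: TT|Tt
T/II-5 aff I-1×I-2: tt
T/III-1 un II-2×II-1: TT|Tt
T/III-2 un II-2×II-1: TT|Tt
T/III-3 un II-3×II-4: TT|Tt
T/III-4 un II-3×II-4: TT|Tt
⇒ T over [I-1,I-2,II-1,II-2,II-3,II-4,II-5,III-1,III-2,III-3,III-4]: 80 consistent

I-2 ∈ {KK Tt, Kk Tt}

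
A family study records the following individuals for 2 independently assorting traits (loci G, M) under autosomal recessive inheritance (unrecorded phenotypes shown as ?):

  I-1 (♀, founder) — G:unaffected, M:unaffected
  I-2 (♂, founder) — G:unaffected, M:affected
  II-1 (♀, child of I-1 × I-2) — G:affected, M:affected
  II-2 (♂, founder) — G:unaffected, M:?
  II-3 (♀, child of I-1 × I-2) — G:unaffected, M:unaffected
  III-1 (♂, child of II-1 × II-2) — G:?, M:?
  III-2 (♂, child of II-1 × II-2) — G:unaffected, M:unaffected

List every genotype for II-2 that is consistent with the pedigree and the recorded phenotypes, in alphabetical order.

II-2 ∈ {GG MM, GG Mm, Gg MM, Gg Mm}

G/I-1 un ·: Gg
G/I-2 un ·: Gg
G/II-1 aff I-1×I-2: gg
G/II-2 un ·: GG|Gg
G/II-3 un I-1×I-2: GG|Gg
G/III-1 ? II-1×II-2: Gg|gg
G/III-2 un II-1×II-2: Gg
⇒ G over [I-1,I-2,II-1,II-2,II-3,III-1,III-2]: 6 consistent
M/I-1 un ·: Mm
M/I-2 aff ·: mm
M/II-1 aff I-1×I-2: mm
M/II-2 ? ·: MM|Mm
M/II-3 un I-1×I-2: Mm
M/III-1 ? II-1×II-2: Mm|mm
M/III-2 un II-1×II-2: Mm
⇒ M over [I-1,I-2,II-1,II-2,II-3,III-1,III-2]: 3 consistent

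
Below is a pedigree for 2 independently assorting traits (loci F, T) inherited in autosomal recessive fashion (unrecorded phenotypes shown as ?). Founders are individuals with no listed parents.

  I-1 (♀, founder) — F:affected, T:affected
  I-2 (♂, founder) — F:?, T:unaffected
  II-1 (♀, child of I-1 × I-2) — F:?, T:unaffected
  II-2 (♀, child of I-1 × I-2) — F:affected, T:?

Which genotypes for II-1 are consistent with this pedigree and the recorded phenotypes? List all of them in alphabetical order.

II-1 ∈ {Ff Tt, ff Tt}

F/I-1 aff ·: ff
F/I-2 ? ·: Ff|ff
F/II-1 ? I-1×I-2: Ff|ff
F/II-2 aff I-1×I-2: ff
⇒ F over [I-1,I-2,II-1,II-2]: 3 consistent
T/I-1 aff ·: tt
T/I-2 un ·: TT|Tt
T/II-1 un I-1×I-2: Tt
T/II-2 ? I-1×I-2: Tt|tt
⇒ T over [I-1,I-2,II-1,II-2]: 3 consistent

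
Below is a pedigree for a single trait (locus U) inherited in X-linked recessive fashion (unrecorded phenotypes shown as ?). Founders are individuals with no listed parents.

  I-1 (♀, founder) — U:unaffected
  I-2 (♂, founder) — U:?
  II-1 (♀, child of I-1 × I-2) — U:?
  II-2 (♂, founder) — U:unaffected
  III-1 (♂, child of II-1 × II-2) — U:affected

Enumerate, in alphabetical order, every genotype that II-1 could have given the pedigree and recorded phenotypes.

U/I-1 un ·: X^UX^U|X^UX^u
U/I-2 ? ·: X^UY|X^uY
U/II-1 ? I-1×I-2: X^UX^u|X^uX^u
U/II-2 un ·: X^UY
U/III-1 aff II-1×II-2: X^uY
⇒ U over [I-1,I-2,II-1,II-2,III-1]: 4 consistent

II-1 ∈ {X^UX^u, X^uX^u}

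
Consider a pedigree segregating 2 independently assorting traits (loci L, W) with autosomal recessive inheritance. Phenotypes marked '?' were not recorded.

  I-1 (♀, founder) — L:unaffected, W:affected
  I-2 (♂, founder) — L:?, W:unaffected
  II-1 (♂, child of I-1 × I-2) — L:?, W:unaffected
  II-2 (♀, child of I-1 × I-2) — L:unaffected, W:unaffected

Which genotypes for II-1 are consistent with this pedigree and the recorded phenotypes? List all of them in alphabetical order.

L/I-1 un ·: LL|Ll
L/I-2 ? ·: LL|Ll|ll
L/II-1 ? I-1×I-2: LL|Ll|ll
L/II-2 un I-1×I-2: LL|Ll
⇒ L over [I-1,I-2,II-1,II-2]: 18 consistent
W/I-1 aff ·: ww
W/I-2 un ·: WW|Ww
W/II-1 un I-1×I-2: Ww
W/II-2 un I-1×I-2: Ww
⇒ W over [I-1,I-2,II-1,II-2]: 2 consistent

II-1 ∈ {LL Ww, Ll Ww, ll Ww}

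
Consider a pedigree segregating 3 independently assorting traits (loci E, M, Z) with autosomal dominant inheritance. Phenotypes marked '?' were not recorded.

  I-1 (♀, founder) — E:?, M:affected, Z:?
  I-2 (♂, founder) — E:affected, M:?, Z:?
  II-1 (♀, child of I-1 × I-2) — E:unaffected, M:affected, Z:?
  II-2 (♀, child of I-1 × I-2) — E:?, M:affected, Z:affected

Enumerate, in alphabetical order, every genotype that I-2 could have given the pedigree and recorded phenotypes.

E/I-1 ? ·: ee|Ee
E/I-2 aff ·: Ee
E/II-1 un I-1×I-2: ee
E/II-2 ? I-1×I-2: ee|Ee|EE
⇒ E over [I-1,I-2,II-1,II-2]: 5 consistent
M/I-1 aff ·: Mm|MM
M/I-2 ? ·: mm|Mm|MM
M/II-1 aff I-1×I-2: Mm|MM
M/II-2 aff I-1×I-2: Mm|MM
⇒ M over [I-1,I-2,II-1,II-2]: 15 consistent
Z/I-1 ? ·: zz|Zz|ZZ
Z/I-2 ? ·: zz|Zz|ZZ
Z/II-1 ? I-1×I-2: zz|Zz|ZZ
Z/II-2 aff I-1×I-2: Zz|ZZ
⇒ Z over [I-1,I-2,II-1,II-2]: 21 consistent

I-2 ∈ {Ee MM ZZ, Ee MM Zz, Ee MM zz, Ee Mm ZZ, Ee Mm Zz, Ee Mm zz, Ee mm ZZ, Ee mm Zz, Ee mm zz}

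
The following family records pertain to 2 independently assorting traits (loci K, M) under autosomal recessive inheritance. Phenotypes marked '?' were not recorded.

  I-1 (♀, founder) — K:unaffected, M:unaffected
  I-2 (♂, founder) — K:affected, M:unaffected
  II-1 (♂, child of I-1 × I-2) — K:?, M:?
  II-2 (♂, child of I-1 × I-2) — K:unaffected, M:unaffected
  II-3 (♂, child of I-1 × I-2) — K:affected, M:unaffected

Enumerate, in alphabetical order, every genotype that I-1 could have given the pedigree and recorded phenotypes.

K/I-1 un ·: Kk
K/I-2 aff ·: kk
K/II-1 ? I-1×I-2: Kk|kk
K/II-2 un I-1×I-2: Kk
K/II-3 aff I-1×I-2: kk
⇒ K over [I-1,I-2,II-1,II-2,II-3]: 2 consistent
M/I-1 un ·: MM|Mm
M/I-2 un ·: MM|Mm
M/II-1 ? I-1×I-2: MM|Mm|mm
M/II-2 un I-1×I-2: MM|Mm
M/II-3 un I-1×I-2: MM|Mm
⇒ M over [I-1,I-2,II-1,II-2,II-3]: 29 consistent

I-1 ∈ {Kk MM, Kk Mm}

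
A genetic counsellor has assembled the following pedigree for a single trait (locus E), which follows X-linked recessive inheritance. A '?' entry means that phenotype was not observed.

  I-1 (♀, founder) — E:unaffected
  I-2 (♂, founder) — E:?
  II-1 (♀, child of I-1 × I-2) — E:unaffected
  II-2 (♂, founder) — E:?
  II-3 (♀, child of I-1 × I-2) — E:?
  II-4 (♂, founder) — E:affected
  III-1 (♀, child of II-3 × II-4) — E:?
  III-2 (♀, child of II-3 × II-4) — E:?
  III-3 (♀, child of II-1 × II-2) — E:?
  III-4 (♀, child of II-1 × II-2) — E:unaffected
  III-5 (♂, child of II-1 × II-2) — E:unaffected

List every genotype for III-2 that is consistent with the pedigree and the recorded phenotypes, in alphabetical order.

E/I-1 un ·: X^EX^E|X^EX^e
E/I-2 ? ·: X^EY|X^eY
E/II-1 un I-1×I-2: X^EX^E|X^EX^e
E/II-2 ? ·: X^EY|X^eY
E/II-3 ? I-1×I-2: X^EX^E|X^EX^e|X^eX^e
E/II-4 aff ·: X^eY
E/III-1 ? II-3×II-4: X^EX^e|X^eX^e
E/III-2 ? II-3×II-4: X^EX^e|X^eX^e
E/III-3 ? II-1×II-2: X^EX^E|X^EX^e|X^eX^e
E/III-4 un II-1×II-2: X^EX^E|X^EX^e
E/III-5 un II-1×II-2: X^EY
⇒ E over [I-1,I-2,II-1,II-2,II-3,II-4,III-1,III-2,III-3,III-4,III-5]: 96 consistent

III-2 ∈ {X^EX^e, X^eX^e}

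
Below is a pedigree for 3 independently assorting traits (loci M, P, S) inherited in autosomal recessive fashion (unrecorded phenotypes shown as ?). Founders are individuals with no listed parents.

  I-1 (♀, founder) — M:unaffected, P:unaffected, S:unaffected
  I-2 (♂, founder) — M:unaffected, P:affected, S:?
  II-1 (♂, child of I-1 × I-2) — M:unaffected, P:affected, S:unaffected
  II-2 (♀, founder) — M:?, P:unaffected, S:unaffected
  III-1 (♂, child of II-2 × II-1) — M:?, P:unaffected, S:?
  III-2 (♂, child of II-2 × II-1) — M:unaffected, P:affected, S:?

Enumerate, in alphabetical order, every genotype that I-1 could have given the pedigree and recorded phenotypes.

I-1 ∈ {MM Pp SS, MM Pp Ss, Mm Pp SS, Mm Pp Ss}

M/I-1 un ·: MM|Mm
M/I-2 un ·: MM|Mm
M/II-1 un I-1×I-2: MM|Mm
M/II-2 ? ·: MM|Mm|mm
M/III-1 ? II-2×II-1: MM|Mm|mm
M/III-2 un II-2×II-1: MM|Mm
⇒ M over [I-1,I-2,II-1,II-2,III-1,III-2]: 60 consistent
P/I-1 un ·: Pp
P/I-2 aff ·: pp
P/II-1 aff I-1×I-2: pp
P/II-2 un ·: Pp
P/III-1 un II-2×II-1: Pp
P/III-2 aff II-2×II-1: pp
⇒ P over [I-1,I-2,II-1,II-2,III-1,III-2]: 1 consistent
S/I-1 un ·: SS|Ss
S/I-2 ? ·: SS|Ss|ss
S/II-1 un I-1×I-2: SS|Ss
S/II-2 un ·: SS|Ss
S/III-1 ? II-2×II-1: SS|Ss|ss
S/III-2 ? II-2×II-1: SS|Ss|ss
⇒ S over [I-1,I-2,II-1,II-2,III-1,III-2]: 85 consistent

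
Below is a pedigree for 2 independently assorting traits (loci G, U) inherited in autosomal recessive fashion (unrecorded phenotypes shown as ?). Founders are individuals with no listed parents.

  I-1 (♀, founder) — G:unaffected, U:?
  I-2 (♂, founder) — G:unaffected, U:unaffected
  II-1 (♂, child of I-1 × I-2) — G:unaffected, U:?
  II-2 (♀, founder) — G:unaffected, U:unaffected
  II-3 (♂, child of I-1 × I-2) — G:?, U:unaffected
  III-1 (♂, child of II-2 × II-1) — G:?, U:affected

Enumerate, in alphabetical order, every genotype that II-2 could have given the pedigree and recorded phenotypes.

G/I-1 un ·: GG|Gg
G/I-2 un ·: GG|Gg
G/II-1 un I-1×I-2: GG|Gg
G/II-2 un ·: GG|Gg
G/II-3 ? I-1×I-2: GG|Gg|gg
G/III-1 ? II-2×II-1: GG|Gg|gg
⇒ G over [I-1,I-2,II-1,II-2,II-3,III-1]: 59 consistent
U/I-1 ? ·: UU|Uu|uu
U/I-2 un ·: UU|Uu
U/II-1 ? I-1×I-2: Uu|uu
U/II-2 un ·: Uu
U/II-3 un I-1×I-2: UU|Uu
U/III-1 aff II-2×II-1: uu
⇒ U over [I-1,I-2,II-1,II-2,II-3,III-1]: 11 consistent

II-2 ∈ {GG Uu, Gg Uu}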